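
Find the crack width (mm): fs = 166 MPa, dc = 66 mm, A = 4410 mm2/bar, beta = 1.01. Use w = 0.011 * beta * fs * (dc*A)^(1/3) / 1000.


w = 0.011 * beta * fs * (dc * A)^(1/3) / 1000
= 0.011 * 1.01 * 166 * (66 * 4410)^(1/3) / 1000
= 0.122 mm

0.122


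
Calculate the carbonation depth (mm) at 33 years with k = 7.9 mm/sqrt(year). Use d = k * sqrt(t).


depth = k * sqrt(t)
= 7.9 * sqrt(33)
= 45.38 mm

45.38


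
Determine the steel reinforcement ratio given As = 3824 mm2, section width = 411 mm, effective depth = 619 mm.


rho = As / (b * d)
= 3824 / (411 * 619)
= 0.015

0.015


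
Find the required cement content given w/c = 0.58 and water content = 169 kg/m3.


Cement = water / (w/c)
= 169 / 0.58
= 291.4 kg/m3

291.4


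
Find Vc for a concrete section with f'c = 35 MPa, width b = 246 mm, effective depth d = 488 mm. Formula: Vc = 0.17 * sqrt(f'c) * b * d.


Vc = 0.17 * sqrt(35) * 246 * 488 / 1000
= 120.74 kN

120.74


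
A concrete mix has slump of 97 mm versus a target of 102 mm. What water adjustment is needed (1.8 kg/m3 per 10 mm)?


Difference = 102 - 97 = 5 mm
Water adjustment = 5 * 1.8 / 10 = 0.9 kg/m3

0.9


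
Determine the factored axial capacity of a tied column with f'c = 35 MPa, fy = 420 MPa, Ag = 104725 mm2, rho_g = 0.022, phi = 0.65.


Ast = rho * Ag = 0.022 * 104725 = 2303.95 mm2
phi*Pn = 0.65 * 0.80 * (0.85 * 35 * (104725 - 2303.95) + 420 * 2303.95) / 1000
= 2087.64 kN

2087.64


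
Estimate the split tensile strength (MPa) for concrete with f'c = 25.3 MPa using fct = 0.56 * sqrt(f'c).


fct = 0.56 * sqrt(25.3)
= 0.56 * 5.03
= 2.817 MPa

2.817


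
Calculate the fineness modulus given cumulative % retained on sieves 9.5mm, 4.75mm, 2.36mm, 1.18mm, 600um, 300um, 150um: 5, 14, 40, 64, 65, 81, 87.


FM = sum(cumulative % retained) / 100
= 356 / 100
= 3.56

3.56


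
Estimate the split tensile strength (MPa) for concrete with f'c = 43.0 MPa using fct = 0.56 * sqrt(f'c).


fct = 0.56 * sqrt(43.0)
= 0.56 * 6.557
= 3.672 MPa

3.672


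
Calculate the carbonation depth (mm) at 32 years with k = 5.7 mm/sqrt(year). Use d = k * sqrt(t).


depth = k * sqrt(t)
= 5.7 * sqrt(32)
= 32.24 mm

32.24


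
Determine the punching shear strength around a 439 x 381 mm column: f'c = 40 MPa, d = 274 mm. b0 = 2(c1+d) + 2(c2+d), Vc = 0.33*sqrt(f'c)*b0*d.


b0 = 2*(439 + 274) + 2*(381 + 274) = 2736 mm
Vc = 0.33 * sqrt(40) * 2736 * 274 / 1000
= 1564.63 kN

1564.63


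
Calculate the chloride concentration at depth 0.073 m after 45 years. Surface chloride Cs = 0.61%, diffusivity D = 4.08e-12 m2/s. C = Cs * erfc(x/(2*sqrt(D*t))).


t_seconds = 45 * 365.25 * 24 * 3600 = 1420092000.0 s
arg = 0.073 / (2 * sqrt(4.08e-12 * 1420092000.0))
= 0.4795
erfc(0.4795) = 0.4977
C = 0.61 * 0.4977 = 0.3036%

0.3036


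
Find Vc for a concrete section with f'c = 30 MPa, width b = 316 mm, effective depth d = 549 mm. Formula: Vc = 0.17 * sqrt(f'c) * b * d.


Vc = 0.17 * sqrt(30) * 316 * 549 / 1000
= 161.54 kN

161.54


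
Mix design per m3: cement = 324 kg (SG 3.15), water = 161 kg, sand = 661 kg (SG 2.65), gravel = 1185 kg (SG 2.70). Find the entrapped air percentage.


Vol cement = 324 / (3.15 * 1000) = 0.102857 m3
Vol water = 161 / 1000 = 0.161 m3
Vol sand = 661 / (2.65 * 1000) = 0.249434 m3
Vol gravel = 1185 / (2.70 * 1000) = 0.438889 m3
Total solid + water volume = 0.95218 m3
Air = (1 - 0.95218) * 100 = 4.78%

4.78


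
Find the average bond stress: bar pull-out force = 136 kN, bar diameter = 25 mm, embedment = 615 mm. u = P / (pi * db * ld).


u = P / (pi * db * ld)
= 136 * 1000 / (pi * 25 * 615)
= 2.816 MPa

2.816


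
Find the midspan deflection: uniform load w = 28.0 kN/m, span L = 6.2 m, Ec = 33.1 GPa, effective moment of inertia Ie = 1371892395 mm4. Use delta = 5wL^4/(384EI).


Convert: L = 6.2 m = 6200 mm, Ec = 33.1 GPa = 33100 MPa
delta = 5 * 28.0 * 6200^4 / (384 * 33100 * 1371892395)
= 11.86 mm

11.86


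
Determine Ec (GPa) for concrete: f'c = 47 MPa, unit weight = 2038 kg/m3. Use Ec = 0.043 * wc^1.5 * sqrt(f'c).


Ec = 0.043 * 2038^1.5 * sqrt(47) / 1000
= 27.12 GPa

27.12


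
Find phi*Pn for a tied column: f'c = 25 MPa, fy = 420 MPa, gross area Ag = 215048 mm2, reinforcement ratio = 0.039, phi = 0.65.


Ast = rho * Ag = 0.039 * 215048 = 8386.872 mm2
phi*Pn = 0.65 * 0.80 * (0.85 * 25 * (215048 - 8386.872) + 420 * 8386.872) / 1000
= 4115.3 kN

4115.3


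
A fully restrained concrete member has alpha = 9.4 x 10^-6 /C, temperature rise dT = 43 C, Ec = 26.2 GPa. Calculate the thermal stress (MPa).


sigma = alpha * dT * Ec
= 9.4e-6 * 43 * 26.2 * 1000
= 10.59 MPa

10.59


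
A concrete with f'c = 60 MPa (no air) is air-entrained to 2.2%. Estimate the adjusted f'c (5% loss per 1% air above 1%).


Strength loss = (2.2 - 1) * 5 = 6.0%
f'c = 60 * (1 - 6.0/100)
= 56.4 MPa

56.4


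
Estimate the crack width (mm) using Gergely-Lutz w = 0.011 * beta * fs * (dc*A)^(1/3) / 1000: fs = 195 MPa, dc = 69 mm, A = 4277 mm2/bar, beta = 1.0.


w = 0.011 * beta * fs * (dc * A)^(1/3) / 1000
= 0.011 * 1.0 * 195 * (69 * 4277)^(1/3) / 1000
= 0.143 mm

0.143


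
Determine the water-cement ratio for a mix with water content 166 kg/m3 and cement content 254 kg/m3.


w/c = water / cement
w/c = 166 / 254 = 0.654

0.654


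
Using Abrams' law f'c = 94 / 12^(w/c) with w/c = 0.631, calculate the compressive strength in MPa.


f'c = 94 / 12^0.631
= 94 / 4.797
= 19.6 MPa

19.6


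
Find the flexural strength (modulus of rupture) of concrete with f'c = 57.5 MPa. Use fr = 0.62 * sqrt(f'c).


fr = 0.62 * sqrt(57.5)
= 4.701 MPa

4.701


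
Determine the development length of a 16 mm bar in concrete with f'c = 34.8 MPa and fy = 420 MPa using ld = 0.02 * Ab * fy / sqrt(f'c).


Ab = pi * 16^2 / 4 = 201.062 mm2
ld = 0.02 * 201.062 * 420 / sqrt(34.8)
= 286.3 mm

286.3


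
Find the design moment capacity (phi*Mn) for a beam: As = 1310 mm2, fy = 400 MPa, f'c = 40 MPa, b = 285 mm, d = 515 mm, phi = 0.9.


a = As * fy / (0.85 * f'c * b)
= 1310 * 400 / (0.85 * 40 * 285)
= 54.0764 mm
Mn = As * fy * (d - a/2) / 10^6
= 255.692 kN-m
phi*Mn = 0.9 * 255.692 = 230.12 kN-m

230.12


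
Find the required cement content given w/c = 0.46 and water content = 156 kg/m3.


Cement = water / (w/c)
= 156 / 0.46
= 339.1 kg/m3

339.1


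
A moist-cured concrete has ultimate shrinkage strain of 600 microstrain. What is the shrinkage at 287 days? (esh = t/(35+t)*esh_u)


esh(287) = 287 / (35 + 287) * 600
= 287 / 322 * 600
= 534.8 microstrain

534.8


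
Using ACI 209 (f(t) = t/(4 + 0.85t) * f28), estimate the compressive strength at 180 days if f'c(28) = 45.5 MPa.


f(180) = 180 / (4 + 0.85 * 180) * 45.5
= 180 / 157.0 * 45.5
= 52.17 MPa

52.17


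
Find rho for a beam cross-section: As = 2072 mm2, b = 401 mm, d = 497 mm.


rho = As / (b * d)
= 2072 / (401 * 497)
= 0.0104

0.0104


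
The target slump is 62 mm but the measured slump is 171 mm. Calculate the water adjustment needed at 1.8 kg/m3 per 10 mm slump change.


Difference = 62 - 171 = -109 mm
Water adjustment = -109 * 1.8 / 10 = -19.6 kg/m3

-19.6


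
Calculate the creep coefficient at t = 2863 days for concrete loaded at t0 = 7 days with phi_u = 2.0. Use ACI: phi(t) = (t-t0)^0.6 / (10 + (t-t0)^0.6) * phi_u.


dt = 2863 - 7 = 2856
phi = 2856^0.6 / (10 + 2856^0.6) * 2.0
= 1.844

1.844


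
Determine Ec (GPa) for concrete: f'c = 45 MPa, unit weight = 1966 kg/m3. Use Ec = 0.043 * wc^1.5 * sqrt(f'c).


Ec = 0.043 * 1966^1.5 * sqrt(45) / 1000
= 25.14 GPa

25.14


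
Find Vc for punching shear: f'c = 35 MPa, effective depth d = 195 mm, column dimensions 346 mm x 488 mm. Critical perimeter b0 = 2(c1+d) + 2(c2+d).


b0 = 2*(346 + 195) + 2*(488 + 195) = 2448 mm
Vc = 0.33 * sqrt(35) * 2448 * 195 / 1000
= 931.95 kN

931.95


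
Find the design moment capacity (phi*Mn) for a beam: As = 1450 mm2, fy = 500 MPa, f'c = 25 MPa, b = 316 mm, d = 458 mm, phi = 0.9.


a = As * fy / (0.85 * f'c * b)
= 1450 * 500 / (0.85 * 25 * 316)
= 107.9672 mm
Mn = As * fy * (d - a/2) / 10^6
= 292.9119 kN-m
phi*Mn = 0.9 * 292.9119 = 263.62 kN-m

263.62


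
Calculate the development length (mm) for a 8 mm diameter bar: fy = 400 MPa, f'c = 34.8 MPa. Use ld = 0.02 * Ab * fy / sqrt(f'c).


Ab = pi * 8^2 / 4 = 50.265 mm2
ld = 0.02 * 50.265 * 400 / sqrt(34.8)
= 68.2 mm

68.2


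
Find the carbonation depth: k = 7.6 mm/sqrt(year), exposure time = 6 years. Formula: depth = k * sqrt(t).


depth = k * sqrt(t)
= 7.6 * sqrt(6)
= 18.62 mm

18.62


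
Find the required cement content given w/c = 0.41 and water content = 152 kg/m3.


Cement = water / (w/c)
= 152 / 0.41
= 370.7 kg/m3

370.7


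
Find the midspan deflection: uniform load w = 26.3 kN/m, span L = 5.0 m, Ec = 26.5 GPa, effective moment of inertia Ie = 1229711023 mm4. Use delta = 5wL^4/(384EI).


Convert: L = 5.0 m = 5000 mm, Ec = 26.5 GPa = 26500 MPa
delta = 5 * 26.3 * 5000^4 / (384 * 26500 * 1229711023)
= 6.57 mm

6.57


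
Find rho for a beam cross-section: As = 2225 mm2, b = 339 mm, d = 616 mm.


rho = As / (b * d)
= 2225 / (339 * 616)
= 0.0107

0.0107


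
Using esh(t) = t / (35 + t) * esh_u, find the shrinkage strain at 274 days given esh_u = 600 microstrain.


esh(274) = 274 / (35 + 274) * 600
= 274 / 309 * 600
= 532.0 microstrain

532.0


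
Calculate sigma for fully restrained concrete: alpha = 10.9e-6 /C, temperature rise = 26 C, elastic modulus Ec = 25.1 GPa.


sigma = alpha * dT * Ec
= 10.9e-6 * 26 * 25.1 * 1000
= 7.113 MPa

7.113


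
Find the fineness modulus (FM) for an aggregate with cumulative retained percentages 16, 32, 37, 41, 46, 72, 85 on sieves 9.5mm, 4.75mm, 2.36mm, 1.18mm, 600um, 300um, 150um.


FM = sum(cumulative % retained) / 100
= 329 / 100
= 3.29

3.29


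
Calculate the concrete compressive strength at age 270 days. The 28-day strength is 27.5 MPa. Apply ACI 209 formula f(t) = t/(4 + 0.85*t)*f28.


f(270) = 270 / (4 + 0.85 * 270) * 27.5
= 270 / 233.5 * 27.5
= 31.8 MPa

31.8


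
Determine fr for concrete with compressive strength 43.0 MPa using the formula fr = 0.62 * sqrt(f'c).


fr = 0.62 * sqrt(43.0)
= 4.066 MPa

4.066


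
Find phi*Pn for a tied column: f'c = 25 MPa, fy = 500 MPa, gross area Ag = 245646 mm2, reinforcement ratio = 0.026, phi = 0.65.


Ast = rho * Ag = 0.026 * 245646 = 6386.796 mm2
phi*Pn = 0.65 * 0.80 * (0.85 * 25 * (245646 - 6386.796) + 500 * 6386.796) / 1000
= 4304.38 kN

4304.38


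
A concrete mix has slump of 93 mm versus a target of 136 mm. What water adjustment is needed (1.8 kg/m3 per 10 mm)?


Difference = 136 - 93 = 43 mm
Water adjustment = 43 * 1.8 / 10 = 7.7 kg/m3

7.7


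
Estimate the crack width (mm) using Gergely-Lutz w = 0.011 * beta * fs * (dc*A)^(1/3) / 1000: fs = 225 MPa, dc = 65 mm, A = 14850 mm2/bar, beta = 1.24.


w = 0.011 * beta * fs * (dc * A)^(1/3) / 1000
= 0.011 * 1.24 * 225 * (65 * 14850)^(1/3) / 1000
= 0.303 mm

0.303


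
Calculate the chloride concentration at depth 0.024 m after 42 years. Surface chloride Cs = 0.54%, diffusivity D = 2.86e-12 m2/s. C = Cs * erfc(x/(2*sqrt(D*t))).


t_seconds = 42 * 365.25 * 24 * 3600 = 1325419200.0 s
arg = 0.024 / (2 * sqrt(2.86e-12 * 1325419200.0))
= 0.1949
erfc(0.1949) = 0.7828
C = 0.54 * 0.7828 = 0.4227%

0.4227


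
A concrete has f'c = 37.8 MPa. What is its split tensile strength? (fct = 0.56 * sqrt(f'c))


fct = 0.56 * sqrt(37.8)
= 0.56 * 6.148
= 3.443 MPa

3.443


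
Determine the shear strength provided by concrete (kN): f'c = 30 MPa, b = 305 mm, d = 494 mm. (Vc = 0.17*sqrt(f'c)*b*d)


Vc = 0.17 * sqrt(30) * 305 * 494 / 1000
= 140.29 kN

140.29


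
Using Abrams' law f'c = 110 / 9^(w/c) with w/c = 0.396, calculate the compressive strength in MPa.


f'c = 110 / 9^0.396
= 110 / 2.387
= 46.08 MPa

46.08


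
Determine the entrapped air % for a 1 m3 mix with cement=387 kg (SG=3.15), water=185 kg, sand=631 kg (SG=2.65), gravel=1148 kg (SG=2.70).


Vol cement = 387 / (3.15 * 1000) = 0.122857 m3
Vol water = 185 / 1000 = 0.185 m3
Vol sand = 631 / (2.65 * 1000) = 0.238113 m3
Vol gravel = 1148 / (2.70 * 1000) = 0.425185 m3
Total solid + water volume = 0.971156 m3
Air = (1 - 0.971156) * 100 = 2.88%

2.88


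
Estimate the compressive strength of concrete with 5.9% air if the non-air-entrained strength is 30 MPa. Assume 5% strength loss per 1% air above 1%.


Strength loss = (5.9 - 1) * 5 = 24.5%
f'c = 30 * (1 - 24.5/100)
= 22.65 MPa

22.65


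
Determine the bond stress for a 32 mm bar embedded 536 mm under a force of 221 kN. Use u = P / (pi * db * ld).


u = P / (pi * db * ld)
= 221 * 1000 / (pi * 32 * 536)
= 4.101 MPa

4.101


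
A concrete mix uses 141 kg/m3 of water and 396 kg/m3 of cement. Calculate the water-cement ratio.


w/c = water / cement
w/c = 141 / 396 = 0.356

0.356


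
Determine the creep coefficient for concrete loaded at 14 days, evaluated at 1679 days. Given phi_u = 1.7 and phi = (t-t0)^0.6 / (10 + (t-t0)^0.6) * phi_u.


dt = 1679 - 14 = 1665
phi = 1665^0.6 / (10 + 1665^0.6) * 1.7
= 1.522

1.522


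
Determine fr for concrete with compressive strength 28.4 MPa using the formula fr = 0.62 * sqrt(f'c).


fr = 0.62 * sqrt(28.4)
= 3.304 MPa

3.304


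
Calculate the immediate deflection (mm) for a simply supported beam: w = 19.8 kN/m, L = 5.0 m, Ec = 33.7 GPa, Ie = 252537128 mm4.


Convert: L = 5.0 m = 5000 mm, Ec = 33.7 GPa = 33700 MPa
delta = 5 * 19.8 * 5000^4 / (384 * 33700 * 252537128)
= 18.93 mm

18.93


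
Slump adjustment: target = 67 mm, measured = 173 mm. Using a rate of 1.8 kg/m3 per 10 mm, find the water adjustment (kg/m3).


Difference = 67 - 173 = -106 mm
Water adjustment = -106 * 1.8 / 10 = -19.1 kg/m3

-19.1


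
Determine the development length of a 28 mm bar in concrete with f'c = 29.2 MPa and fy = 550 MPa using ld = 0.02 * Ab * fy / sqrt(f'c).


Ab = pi * 28^2 / 4 = 615.752 mm2
ld = 0.02 * 615.752 * 550 / sqrt(29.2)
= 1253.5 mm

1253.5


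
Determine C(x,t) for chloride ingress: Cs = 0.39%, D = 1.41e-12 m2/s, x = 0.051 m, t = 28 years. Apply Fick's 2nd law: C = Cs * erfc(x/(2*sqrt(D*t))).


t_seconds = 28 * 365.25 * 24 * 3600 = 883612800.0 s
arg = 0.051 / (2 * sqrt(1.41e-12 * 883612800.0))
= 0.7224
erfc(0.7224) = 0.3069
C = 0.39 * 0.3069 = 0.1197%

0.1197


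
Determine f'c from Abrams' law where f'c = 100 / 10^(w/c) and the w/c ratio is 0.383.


f'c = 100 / 10^0.383
= 100 / 2.415
= 41.4 MPa

41.4


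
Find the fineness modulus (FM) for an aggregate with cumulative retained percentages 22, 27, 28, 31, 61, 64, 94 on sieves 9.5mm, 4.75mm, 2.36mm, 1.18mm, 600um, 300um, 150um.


FM = sum(cumulative % retained) / 100
= 327 / 100
= 3.27

3.27


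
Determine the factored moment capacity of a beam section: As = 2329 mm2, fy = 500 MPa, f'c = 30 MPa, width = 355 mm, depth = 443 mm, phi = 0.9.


a = As * fy / (0.85 * f'c * b)
= 2329 * 500 / (0.85 * 30 * 355)
= 128.6385 mm
Mn = As * fy * (d - a/2) / 10^6
= 440.9737 kN-m
phi*Mn = 0.9 * 440.9737 = 396.88 kN-m

396.88


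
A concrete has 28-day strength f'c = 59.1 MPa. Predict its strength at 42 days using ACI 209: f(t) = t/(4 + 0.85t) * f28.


f(42) = 42 / (4 + 0.85 * 42) * 59.1
= 42 / 39.7 * 59.1
= 62.52 MPa

62.52


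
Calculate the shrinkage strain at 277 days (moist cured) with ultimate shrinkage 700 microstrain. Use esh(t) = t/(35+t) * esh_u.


esh(277) = 277 / (35 + 277) * 700
= 277 / 312 * 700
= 621.5 microstrain

621.5


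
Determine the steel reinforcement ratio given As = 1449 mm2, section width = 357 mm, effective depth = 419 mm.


rho = As / (b * d)
= 1449 / (357 * 419)
= 0.0097

0.0097


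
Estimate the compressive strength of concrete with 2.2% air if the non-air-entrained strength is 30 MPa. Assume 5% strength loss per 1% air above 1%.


Strength loss = (2.2 - 1) * 5 = 6.0%
f'c = 30 * (1 - 6.0/100)
= 28.2 MPa

28.2


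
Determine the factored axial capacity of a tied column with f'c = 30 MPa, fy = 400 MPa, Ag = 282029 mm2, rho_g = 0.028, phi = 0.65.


Ast = rho * Ag = 0.028 * 282029 = 7896.812 mm2
phi*Pn = 0.65 * 0.80 * (0.85 * 30 * (282029 - 7896.812) + 400 * 7896.812) / 1000
= 5277.53 kN

5277.53


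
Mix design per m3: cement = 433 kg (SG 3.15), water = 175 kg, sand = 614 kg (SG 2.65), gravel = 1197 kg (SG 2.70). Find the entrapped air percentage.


Vol cement = 433 / (3.15 * 1000) = 0.13746 m3
Vol water = 175 / 1000 = 0.175 m3
Vol sand = 614 / (2.65 * 1000) = 0.231698 m3
Vol gravel = 1197 / (2.70 * 1000) = 0.443333 m3
Total solid + water volume = 0.987492 m3
Air = (1 - 0.987492) * 100 = 1.25%

1.25


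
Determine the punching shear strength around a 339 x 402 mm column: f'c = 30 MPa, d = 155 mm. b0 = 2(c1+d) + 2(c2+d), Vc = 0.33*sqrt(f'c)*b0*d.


b0 = 2*(339 + 155) + 2*(402 + 155) = 2102 mm
Vc = 0.33 * sqrt(30) * 2102 * 155 / 1000
= 588.9 kN

588.9


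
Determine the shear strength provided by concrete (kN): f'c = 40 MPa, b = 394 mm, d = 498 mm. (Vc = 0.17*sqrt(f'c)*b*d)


Vc = 0.17 * sqrt(40) * 394 * 498 / 1000
= 210.96 kN

210.96


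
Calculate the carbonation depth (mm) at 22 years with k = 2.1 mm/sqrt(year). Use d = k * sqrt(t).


depth = k * sqrt(t)
= 2.1 * sqrt(22)
= 9.85 mm

9.85


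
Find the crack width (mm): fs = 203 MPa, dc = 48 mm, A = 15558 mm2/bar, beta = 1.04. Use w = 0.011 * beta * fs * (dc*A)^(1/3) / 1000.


w = 0.011 * beta * fs * (dc * A)^(1/3) / 1000
= 0.011 * 1.04 * 203 * (48 * 15558)^(1/3) / 1000
= 0.211 mm

0.211


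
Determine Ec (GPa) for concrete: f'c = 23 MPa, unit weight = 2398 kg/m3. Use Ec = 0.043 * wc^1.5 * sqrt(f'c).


Ec = 0.043 * 2398^1.5 * sqrt(23) / 1000
= 24.22 GPa

24.22


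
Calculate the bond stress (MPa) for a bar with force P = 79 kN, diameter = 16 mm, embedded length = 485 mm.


u = P / (pi * db * ld)
= 79 * 1000 / (pi * 16 * 485)
= 3.241 MPa

3.241


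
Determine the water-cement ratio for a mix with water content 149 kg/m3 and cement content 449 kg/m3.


w/c = water / cement
w/c = 149 / 449 = 0.332

0.332


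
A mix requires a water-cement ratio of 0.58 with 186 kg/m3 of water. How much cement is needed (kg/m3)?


Cement = water / (w/c)
= 186 / 0.58
= 320.7 kg/m3

320.7


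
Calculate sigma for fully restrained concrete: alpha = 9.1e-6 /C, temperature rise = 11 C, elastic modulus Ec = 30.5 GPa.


sigma = alpha * dT * Ec
= 9.1e-6 * 11 * 30.5 * 1000
= 3.053 MPa

3.053


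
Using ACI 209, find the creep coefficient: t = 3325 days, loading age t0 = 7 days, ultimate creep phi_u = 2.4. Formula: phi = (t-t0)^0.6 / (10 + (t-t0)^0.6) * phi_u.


dt = 3325 - 7 = 3318
phi = 3318^0.6 / (10 + 3318^0.6) * 2.4
= 2.228

2.228


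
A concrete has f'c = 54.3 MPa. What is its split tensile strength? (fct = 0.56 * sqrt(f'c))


fct = 0.56 * sqrt(54.3)
= 0.56 * 7.369
= 4.127 MPa

4.127


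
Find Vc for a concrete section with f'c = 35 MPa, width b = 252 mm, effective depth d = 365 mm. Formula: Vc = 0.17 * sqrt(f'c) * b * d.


Vc = 0.17 * sqrt(35) * 252 * 365 / 1000
= 92.51 kN

92.51


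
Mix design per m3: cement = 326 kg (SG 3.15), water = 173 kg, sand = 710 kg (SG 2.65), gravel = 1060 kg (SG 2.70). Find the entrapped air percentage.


Vol cement = 326 / (3.15 * 1000) = 0.103492 m3
Vol water = 173 / 1000 = 0.173 m3
Vol sand = 710 / (2.65 * 1000) = 0.267925 m3
Vol gravel = 1060 / (2.70 * 1000) = 0.392593 m3
Total solid + water volume = 0.937009 m3
Air = (1 - 0.937009) * 100 = 6.3%

6.3


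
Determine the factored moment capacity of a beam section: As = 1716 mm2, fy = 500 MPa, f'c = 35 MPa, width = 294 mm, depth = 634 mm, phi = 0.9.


a = As * fy / (0.85 * f'c * b)
= 1716 * 500 / (0.85 * 35 * 294)
= 98.0964 mm
Mn = As * fy * (d - a/2) / 10^6
= 501.8887 kN-m
phi*Mn = 0.9 * 501.8887 = 451.7 kN-m

451.7


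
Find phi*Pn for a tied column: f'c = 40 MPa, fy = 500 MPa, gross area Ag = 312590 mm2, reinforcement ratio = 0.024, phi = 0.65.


Ast = rho * Ag = 0.024 * 312590 = 7502.16 mm2
phi*Pn = 0.65 * 0.80 * (0.85 * 40 * (312590 - 7502.16) + 500 * 7502.16) / 1000
= 7344.51 kN

7344.51


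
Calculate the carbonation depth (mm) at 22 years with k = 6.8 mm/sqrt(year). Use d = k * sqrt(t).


depth = k * sqrt(t)
= 6.8 * sqrt(22)
= 31.89 mm

31.89


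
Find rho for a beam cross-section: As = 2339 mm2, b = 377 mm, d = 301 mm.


rho = As / (b * d)
= 2339 / (377 * 301)
= 0.0206

0.0206


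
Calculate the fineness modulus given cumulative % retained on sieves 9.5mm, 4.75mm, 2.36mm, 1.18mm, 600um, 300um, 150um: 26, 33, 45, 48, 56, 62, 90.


FM = sum(cumulative % retained) / 100
= 360 / 100
= 3.6

3.6


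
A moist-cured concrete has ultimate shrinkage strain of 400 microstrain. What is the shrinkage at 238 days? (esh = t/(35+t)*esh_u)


esh(238) = 238 / (35 + 238) * 400
= 238 / 273 * 400
= 348.7 microstrain

348.7


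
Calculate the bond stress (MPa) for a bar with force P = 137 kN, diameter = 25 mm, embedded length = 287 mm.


u = P / (pi * db * ld)
= 137 * 1000 / (pi * 25 * 287)
= 6.078 MPa

6.078


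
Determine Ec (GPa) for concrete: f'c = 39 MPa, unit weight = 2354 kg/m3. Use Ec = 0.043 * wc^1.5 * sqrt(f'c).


Ec = 0.043 * 2354^1.5 * sqrt(39) / 1000
= 30.67 GPa

30.67


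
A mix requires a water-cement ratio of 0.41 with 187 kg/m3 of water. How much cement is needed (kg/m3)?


Cement = water / (w/c)
= 187 / 0.41
= 456.1 kg/m3

456.1


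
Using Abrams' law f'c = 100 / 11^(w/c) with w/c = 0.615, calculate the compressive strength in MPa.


f'c = 100 / 11^0.615
= 100 / 4.37
= 22.88 MPa

22.88


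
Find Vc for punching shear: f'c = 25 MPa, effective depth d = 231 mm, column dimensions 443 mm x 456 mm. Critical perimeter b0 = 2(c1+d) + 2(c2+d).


b0 = 2*(443 + 231) + 2*(456 + 231) = 2722 mm
Vc = 0.33 * sqrt(25) * 2722 * 231 / 1000
= 1037.49 kN

1037.49


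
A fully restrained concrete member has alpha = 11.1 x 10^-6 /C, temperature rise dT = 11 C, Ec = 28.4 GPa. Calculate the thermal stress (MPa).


sigma = alpha * dT * Ec
= 11.1e-6 * 11 * 28.4 * 1000
= 3.468 MPa

3.468


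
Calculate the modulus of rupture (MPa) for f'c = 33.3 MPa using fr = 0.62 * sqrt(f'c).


fr = 0.62 * sqrt(33.3)
= 3.578 MPa

3.578


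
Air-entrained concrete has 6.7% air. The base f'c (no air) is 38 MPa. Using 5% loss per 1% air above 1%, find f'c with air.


Strength loss = (6.7 - 1) * 5 = 28.5%
f'c = 38 * (1 - 28.5/100)
= 27.17 MPa

27.17


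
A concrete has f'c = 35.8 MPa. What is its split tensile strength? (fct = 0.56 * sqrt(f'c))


fct = 0.56 * sqrt(35.8)
= 0.56 * 5.983
= 3.351 MPa

3.351


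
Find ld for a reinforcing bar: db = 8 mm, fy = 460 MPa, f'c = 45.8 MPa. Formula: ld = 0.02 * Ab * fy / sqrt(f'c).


Ab = pi * 8^2 / 4 = 50.265 mm2
ld = 0.02 * 50.265 * 460 / sqrt(45.8)
= 68.3 mm

68.3


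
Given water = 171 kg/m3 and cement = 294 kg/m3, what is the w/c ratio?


w/c = water / cement
w/c = 171 / 294 = 0.582

0.582


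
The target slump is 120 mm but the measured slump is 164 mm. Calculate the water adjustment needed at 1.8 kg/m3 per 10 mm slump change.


Difference = 120 - 164 = -44 mm
Water adjustment = -44 * 1.8 / 10 = -7.9 kg/m3

-7.9


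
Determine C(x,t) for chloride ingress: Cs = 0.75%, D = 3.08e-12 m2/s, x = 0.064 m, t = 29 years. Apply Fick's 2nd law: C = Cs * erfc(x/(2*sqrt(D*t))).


t_seconds = 29 * 365.25 * 24 * 3600 = 915170400.0 s
arg = 0.064 / (2 * sqrt(3.08e-12 * 915170400.0))
= 0.6027
erfc(0.6027) = 0.394
C = 0.75 * 0.394 = 0.2955%

0.2955


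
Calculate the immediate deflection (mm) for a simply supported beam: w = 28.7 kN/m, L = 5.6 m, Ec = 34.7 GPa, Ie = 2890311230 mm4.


Convert: L = 5.6 m = 5600 mm, Ec = 34.7 GPa = 34700 MPa
delta = 5 * 28.7 * 5600^4 / (384 * 34700 * 2890311230)
= 3.66 mm

3.66


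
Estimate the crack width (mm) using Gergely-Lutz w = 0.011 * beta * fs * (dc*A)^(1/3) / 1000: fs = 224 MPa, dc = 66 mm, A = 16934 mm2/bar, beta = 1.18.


w = 0.011 * beta * fs * (dc * A)^(1/3) / 1000
= 0.011 * 1.18 * 224 * (66 * 16934)^(1/3) / 1000
= 0.302 mm

0.302


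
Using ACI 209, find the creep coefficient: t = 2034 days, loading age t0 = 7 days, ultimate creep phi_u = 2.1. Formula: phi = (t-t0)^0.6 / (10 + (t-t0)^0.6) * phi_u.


dt = 2034 - 7 = 2027
phi = 2027^0.6 / (10 + 2027^0.6) * 2.1
= 1.903

1.903


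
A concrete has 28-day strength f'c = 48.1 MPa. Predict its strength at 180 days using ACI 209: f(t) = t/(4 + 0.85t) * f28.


f(180) = 180 / (4 + 0.85 * 180) * 48.1
= 180 / 157.0 * 48.1
= 55.15 MPa

55.15


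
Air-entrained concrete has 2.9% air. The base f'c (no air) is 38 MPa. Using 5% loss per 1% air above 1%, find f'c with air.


Strength loss = (2.9 - 1) * 5 = 9.5%
f'c = 38 * (1 - 9.5/100)
= 34.39 MPa

34.39


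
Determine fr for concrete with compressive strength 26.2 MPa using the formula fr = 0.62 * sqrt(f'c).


fr = 0.62 * sqrt(26.2)
= 3.174 MPa

3.174


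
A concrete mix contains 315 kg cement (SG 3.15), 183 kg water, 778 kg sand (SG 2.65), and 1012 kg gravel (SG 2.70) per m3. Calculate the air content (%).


Vol cement = 315 / (3.15 * 1000) = 0.1 m3
Vol water = 183 / 1000 = 0.183 m3
Vol sand = 778 / (2.65 * 1000) = 0.293585 m3
Vol gravel = 1012 / (2.70 * 1000) = 0.374815 m3
Total solid + water volume = 0.9514 m3
Air = (1 - 0.9514) * 100 = 4.86%

4.86


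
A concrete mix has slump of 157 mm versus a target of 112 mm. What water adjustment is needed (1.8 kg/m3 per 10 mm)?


Difference = 112 - 157 = -45 mm
Water adjustment = -45 * 1.8 / 10 = -8.1 kg/m3

-8.1


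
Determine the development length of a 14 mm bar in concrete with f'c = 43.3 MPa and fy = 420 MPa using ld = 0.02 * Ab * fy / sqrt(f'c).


Ab = pi * 14^2 / 4 = 153.938 mm2
ld = 0.02 * 153.938 * 420 / sqrt(43.3)
= 196.5 mm

196.5


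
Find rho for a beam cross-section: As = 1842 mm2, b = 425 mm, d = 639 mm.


rho = As / (b * d)
= 1842 / (425 * 639)
= 0.0068

0.0068


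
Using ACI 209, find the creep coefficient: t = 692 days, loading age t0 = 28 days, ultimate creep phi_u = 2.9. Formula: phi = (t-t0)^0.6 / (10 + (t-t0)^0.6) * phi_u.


dt = 692 - 28 = 664
phi = 664^0.6 / (10 + 664^0.6) * 2.9
= 2.411

2.411


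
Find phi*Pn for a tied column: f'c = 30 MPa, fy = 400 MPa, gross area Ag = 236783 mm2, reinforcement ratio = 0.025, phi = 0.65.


Ast = rho * Ag = 0.025 * 236783 = 5919.575 mm2
phi*Pn = 0.65 * 0.80 * (0.85 * 30 * (236783 - 5919.575) + 400 * 5919.575) / 1000
= 4292.52 kN

4292.52


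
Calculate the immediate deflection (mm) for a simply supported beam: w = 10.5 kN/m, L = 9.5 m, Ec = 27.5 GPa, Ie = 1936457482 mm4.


Convert: L = 9.5 m = 9500 mm, Ec = 27.5 GPa = 27500 MPa
delta = 5 * 10.5 * 9500^4 / (384 * 27500 * 1936457482)
= 20.91 mm

20.91


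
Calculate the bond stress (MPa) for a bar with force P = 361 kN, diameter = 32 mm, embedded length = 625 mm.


u = P / (pi * db * ld)
= 361 * 1000 / (pi * 32 * 625)
= 5.745 MPa

5.745


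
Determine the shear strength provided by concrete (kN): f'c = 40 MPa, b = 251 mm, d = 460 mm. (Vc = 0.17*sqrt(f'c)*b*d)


Vc = 0.17 * sqrt(40) * 251 * 460 / 1000
= 124.14 kN

124.14


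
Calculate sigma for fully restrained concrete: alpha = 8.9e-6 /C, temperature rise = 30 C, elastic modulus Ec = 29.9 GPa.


sigma = alpha * dT * Ec
= 8.9e-6 * 30 * 29.9 * 1000
= 7.983 MPa

7.983


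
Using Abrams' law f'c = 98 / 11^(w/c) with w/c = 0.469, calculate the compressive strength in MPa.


f'c = 98 / 11^0.469
= 98 / 3.079
= 31.83 MPa

31.83


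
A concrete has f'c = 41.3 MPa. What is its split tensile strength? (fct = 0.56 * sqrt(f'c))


fct = 0.56 * sqrt(41.3)
= 0.56 * 6.427
= 3.599 MPa

3.599


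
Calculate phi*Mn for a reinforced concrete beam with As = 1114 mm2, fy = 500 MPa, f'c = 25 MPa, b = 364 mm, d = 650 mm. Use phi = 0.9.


a = As * fy / (0.85 * f'c * b)
= 1114 * 500 / (0.85 * 25 * 364)
= 72.0103 mm
Mn = As * fy * (d - a/2) / 10^6
= 341.9951 kN-m
phi*Mn = 0.9 * 341.9951 = 307.8 kN-m

307.8


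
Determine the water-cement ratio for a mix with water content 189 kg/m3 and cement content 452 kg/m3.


w/c = water / cement
w/c = 189 / 452 = 0.418

0.418


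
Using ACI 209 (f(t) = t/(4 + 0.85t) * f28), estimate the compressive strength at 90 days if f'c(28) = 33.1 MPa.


f(90) = 90 / (4 + 0.85 * 90) * 33.1
= 90 / 80.5 * 33.1
= 37.01 MPa

37.01


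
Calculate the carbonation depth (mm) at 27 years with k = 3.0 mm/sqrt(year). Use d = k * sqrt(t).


depth = k * sqrt(t)
= 3.0 * sqrt(27)
= 15.59 mm

15.59


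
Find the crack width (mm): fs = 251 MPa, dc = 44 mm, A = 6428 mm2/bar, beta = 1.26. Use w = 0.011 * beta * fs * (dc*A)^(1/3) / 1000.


w = 0.011 * beta * fs * (dc * A)^(1/3) / 1000
= 0.011 * 1.26 * 251 * (44 * 6428)^(1/3) / 1000
= 0.228 mm

0.228


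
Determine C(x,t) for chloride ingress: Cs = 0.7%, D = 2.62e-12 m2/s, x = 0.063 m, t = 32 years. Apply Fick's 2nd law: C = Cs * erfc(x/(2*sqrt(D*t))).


t_seconds = 32 * 365.25 * 24 * 3600 = 1009843200.0 s
arg = 0.063 / (2 * sqrt(2.62e-12 * 1009843200.0))
= 0.6124
erfc(0.6124) = 0.3865
C = 0.7 * 0.3865 = 0.2705%

0.2705


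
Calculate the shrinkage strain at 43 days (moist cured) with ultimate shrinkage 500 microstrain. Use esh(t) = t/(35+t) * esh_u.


esh(43) = 43 / (35 + 43) * 500
= 43 / 78 * 500
= 275.6 microstrain

275.6


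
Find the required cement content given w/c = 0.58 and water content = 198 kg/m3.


Cement = water / (w/c)
= 198 / 0.58
= 341.4 kg/m3

341.4


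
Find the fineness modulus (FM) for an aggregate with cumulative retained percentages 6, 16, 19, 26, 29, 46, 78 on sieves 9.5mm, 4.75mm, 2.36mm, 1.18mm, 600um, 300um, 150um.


FM = sum(cumulative % retained) / 100
= 220 / 100
= 2.2

2.2


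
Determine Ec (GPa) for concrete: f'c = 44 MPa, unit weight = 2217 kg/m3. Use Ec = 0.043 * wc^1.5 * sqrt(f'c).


Ec = 0.043 * 2217^1.5 * sqrt(44) / 1000
= 29.77 GPa

29.77


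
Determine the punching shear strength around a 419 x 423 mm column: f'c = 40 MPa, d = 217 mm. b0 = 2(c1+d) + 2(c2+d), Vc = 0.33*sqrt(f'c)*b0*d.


b0 = 2*(419 + 217) + 2*(423 + 217) = 2552 mm
Vc = 0.33 * sqrt(40) * 2552 * 217 / 1000
= 1155.8 kN

1155.8


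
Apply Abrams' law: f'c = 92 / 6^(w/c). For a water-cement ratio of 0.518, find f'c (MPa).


f'c = 92 / 6^0.518
= 92 / 2.53
= 36.37 MPa

36.37


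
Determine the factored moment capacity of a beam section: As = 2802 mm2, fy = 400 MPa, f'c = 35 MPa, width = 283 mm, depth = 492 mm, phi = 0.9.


a = As * fy / (0.85 * f'c * b)
= 2802 * 400 / (0.85 * 35 * 283)
= 133.1235 mm
Mn = As * fy * (d - a/2) / 10^6
= 476.8312 kN-m
phi*Mn = 0.9 * 476.8312 = 429.15 kN-m

429.15


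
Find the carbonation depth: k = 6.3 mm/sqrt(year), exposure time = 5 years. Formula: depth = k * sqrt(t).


depth = k * sqrt(t)
= 6.3 * sqrt(5)
= 14.09 mm

14.09


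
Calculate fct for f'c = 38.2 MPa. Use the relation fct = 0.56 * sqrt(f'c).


fct = 0.56 * sqrt(38.2)
= 0.56 * 6.181
= 3.461 MPa

3.461


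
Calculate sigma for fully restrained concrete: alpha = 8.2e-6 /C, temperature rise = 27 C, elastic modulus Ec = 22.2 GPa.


sigma = alpha * dT * Ec
= 8.2e-6 * 27 * 22.2 * 1000
= 4.915 MPa

4.915


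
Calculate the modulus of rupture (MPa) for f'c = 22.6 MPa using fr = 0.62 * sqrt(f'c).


fr = 0.62 * sqrt(22.6)
= 2.947 MPa

2.947


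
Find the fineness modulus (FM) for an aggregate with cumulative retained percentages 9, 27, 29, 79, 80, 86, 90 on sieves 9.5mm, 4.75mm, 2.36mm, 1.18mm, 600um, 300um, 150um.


FM = sum(cumulative % retained) / 100
= 400 / 100
= 4.0

4.0


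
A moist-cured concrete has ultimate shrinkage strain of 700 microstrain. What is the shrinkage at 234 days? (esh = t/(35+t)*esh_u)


esh(234) = 234 / (35 + 234) * 700
= 234 / 269 * 700
= 608.9 microstrain

608.9


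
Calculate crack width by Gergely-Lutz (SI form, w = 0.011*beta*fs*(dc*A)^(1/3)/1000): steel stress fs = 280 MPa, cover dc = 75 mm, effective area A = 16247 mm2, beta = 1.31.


w = 0.011 * beta * fs * (dc * A)^(1/3) / 1000
= 0.011 * 1.31 * 280 * (75 * 16247)^(1/3) / 1000
= 0.431 mm

0.431


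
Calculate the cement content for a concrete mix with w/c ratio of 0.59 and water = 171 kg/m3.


Cement = water / (w/c)
= 171 / 0.59
= 289.8 kg/m3

289.8


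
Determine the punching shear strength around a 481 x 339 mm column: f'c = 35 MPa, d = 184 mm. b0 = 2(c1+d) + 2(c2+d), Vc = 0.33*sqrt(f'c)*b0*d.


b0 = 2*(481 + 184) + 2*(339 + 184) = 2376 mm
Vc = 0.33 * sqrt(35) * 2376 * 184 / 1000
= 853.52 kN

853.52


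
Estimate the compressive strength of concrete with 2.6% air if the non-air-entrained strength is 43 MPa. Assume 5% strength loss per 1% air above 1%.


Strength loss = (2.6 - 1) * 5 = 8.0%
f'c = 43 * (1 - 8.0/100)
= 39.56 MPa

39.56


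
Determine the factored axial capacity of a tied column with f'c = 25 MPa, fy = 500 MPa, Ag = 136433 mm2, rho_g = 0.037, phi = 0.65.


Ast = rho * Ag = 0.037 * 136433 = 5048.021 mm2
phi*Pn = 0.65 * 0.80 * (0.85 * 25 * (136433 - 5048.021) + 500 * 5048.021) / 1000
= 2764.29 kN

2764.29


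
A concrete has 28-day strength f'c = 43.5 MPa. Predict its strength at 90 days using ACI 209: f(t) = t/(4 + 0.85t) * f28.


f(90) = 90 / (4 + 0.85 * 90) * 43.5
= 90 / 80.5 * 43.5
= 48.63 MPa

48.63


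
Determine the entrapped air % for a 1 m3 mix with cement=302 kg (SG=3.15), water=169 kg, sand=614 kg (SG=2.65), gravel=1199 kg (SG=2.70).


Vol cement = 302 / (3.15 * 1000) = 0.095873 m3
Vol water = 169 / 1000 = 0.169 m3
Vol sand = 614 / (2.65 * 1000) = 0.231698 m3
Vol gravel = 1199 / (2.70 * 1000) = 0.444074 m3
Total solid + water volume = 0.940645 m3
Air = (1 - 0.940645) * 100 = 5.94%

5.94


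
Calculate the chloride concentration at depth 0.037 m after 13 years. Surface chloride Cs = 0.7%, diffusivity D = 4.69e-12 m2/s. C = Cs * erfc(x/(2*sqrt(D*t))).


t_seconds = 13 * 365.25 * 24 * 3600 = 410248800.0 s
arg = 0.037 / (2 * sqrt(4.69e-12 * 410248800.0))
= 0.4218
erfc(0.4218) = 0.5509
C = 0.7 * 0.5509 = 0.3856%

0.3856


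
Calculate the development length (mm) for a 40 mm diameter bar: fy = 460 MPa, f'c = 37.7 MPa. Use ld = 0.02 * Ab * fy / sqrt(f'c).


Ab = pi * 40^2 / 4 = 1256.637 mm2
ld = 0.02 * 1256.637 * 460 / sqrt(37.7)
= 1882.9 mm

1882.9


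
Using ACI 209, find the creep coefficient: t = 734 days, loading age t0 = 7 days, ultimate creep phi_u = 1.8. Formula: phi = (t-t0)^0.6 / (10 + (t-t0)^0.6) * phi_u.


dt = 734 - 7 = 727
phi = 727^0.6 / (10 + 727^0.6) * 1.8
= 1.51

1.51


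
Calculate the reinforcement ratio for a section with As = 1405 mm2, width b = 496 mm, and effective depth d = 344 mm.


rho = As / (b * d)
= 1405 / (496 * 344)
= 0.0082

0.0082


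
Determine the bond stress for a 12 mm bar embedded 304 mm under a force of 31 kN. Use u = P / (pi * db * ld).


u = P / (pi * db * ld)
= 31 * 1000 / (pi * 12 * 304)
= 2.705 MPa

2.705


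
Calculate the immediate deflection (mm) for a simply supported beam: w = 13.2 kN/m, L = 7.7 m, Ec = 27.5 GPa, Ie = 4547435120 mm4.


Convert: L = 7.7 m = 7700 mm, Ec = 27.5 GPa = 27500 MPa
delta = 5 * 13.2 * 7700^4 / (384 * 27500 * 4547435120)
= 4.83 mm

4.83


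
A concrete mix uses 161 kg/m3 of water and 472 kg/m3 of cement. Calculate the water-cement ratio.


w/c = water / cement
w/c = 161 / 472 = 0.341

0.341


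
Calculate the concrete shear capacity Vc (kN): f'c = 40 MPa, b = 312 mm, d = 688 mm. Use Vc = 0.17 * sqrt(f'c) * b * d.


Vc = 0.17 * sqrt(40) * 312 * 688 / 1000
= 230.79 kN

230.79


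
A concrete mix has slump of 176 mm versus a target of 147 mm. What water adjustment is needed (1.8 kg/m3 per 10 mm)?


Difference = 147 - 176 = -29 mm
Water adjustment = -29 * 1.8 / 10 = -5.2 kg/m3

-5.2


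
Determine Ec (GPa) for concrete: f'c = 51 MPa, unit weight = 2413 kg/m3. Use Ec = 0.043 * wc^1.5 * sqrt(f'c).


Ec = 0.043 * 2413^1.5 * sqrt(51) / 1000
= 36.4 GPa

36.4


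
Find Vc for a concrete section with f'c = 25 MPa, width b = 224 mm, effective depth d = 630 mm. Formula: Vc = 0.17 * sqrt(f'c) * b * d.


Vc = 0.17 * sqrt(25) * 224 * 630 / 1000
= 119.95 kN

119.95


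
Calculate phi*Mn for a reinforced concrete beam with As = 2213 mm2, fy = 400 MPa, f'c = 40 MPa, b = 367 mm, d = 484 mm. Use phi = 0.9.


a = As * fy / (0.85 * f'c * b)
= 2213 * 400 / (0.85 * 40 * 367)
= 70.9409 mm
Mn = As * fy * (d - a/2) / 10^6
= 397.0384 kN-m
phi*Mn = 0.9 * 397.0384 = 357.33 kN-m

357.33


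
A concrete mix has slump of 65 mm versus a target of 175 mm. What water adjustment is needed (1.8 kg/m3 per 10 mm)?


Difference = 175 - 65 = 110 mm
Water adjustment = 110 * 1.8 / 10 = 19.8 kg/m3

19.8


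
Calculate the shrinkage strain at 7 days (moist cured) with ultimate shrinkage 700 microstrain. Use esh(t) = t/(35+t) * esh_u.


esh(7) = 7 / (35 + 7) * 700
= 7 / 42 * 700
= 116.7 microstrain

116.7


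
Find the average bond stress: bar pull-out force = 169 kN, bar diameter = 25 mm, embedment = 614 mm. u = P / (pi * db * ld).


u = P / (pi * db * ld)
= 169 * 1000 / (pi * 25 * 614)
= 3.505 MPa

3.505


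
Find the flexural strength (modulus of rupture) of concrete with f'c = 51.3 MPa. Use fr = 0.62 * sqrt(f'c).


fr = 0.62 * sqrt(51.3)
= 4.441 MPa

4.441


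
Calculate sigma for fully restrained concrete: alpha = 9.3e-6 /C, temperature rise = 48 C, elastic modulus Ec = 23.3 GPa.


sigma = alpha * dT * Ec
= 9.3e-6 * 48 * 23.3 * 1000
= 10.401 MPa

10.401


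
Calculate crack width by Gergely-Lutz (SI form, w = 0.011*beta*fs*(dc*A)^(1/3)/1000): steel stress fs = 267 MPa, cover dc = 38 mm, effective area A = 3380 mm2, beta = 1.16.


w = 0.011 * beta * fs * (dc * A)^(1/3) / 1000
= 0.011 * 1.16 * 267 * (38 * 3380)^(1/3) / 1000
= 0.172 mm

0.172


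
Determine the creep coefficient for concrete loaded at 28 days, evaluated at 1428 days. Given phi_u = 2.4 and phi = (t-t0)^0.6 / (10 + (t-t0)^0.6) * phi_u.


dt = 1428 - 28 = 1400
phi = 1400^0.6 / (10 + 1400^0.6) * 2.4
= 2.125

2.125


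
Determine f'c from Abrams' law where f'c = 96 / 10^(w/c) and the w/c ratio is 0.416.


f'c = 96 / 10^0.416
= 96 / 2.606
= 36.84 MPa

36.84


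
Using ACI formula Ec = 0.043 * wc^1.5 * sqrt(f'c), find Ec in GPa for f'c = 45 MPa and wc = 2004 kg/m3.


Ec = 0.043 * 2004^1.5 * sqrt(45) / 1000
= 25.88 GPa

25.88


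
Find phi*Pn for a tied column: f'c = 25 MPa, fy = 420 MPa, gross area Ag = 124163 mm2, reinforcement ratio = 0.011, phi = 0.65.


Ast = rho * Ag = 0.011 * 124163 = 1365.793 mm2
phi*Pn = 0.65 * 0.80 * (0.85 * 25 * (124163 - 1365.793) + 420 * 1365.793) / 1000
= 1655.2 kN

1655.2


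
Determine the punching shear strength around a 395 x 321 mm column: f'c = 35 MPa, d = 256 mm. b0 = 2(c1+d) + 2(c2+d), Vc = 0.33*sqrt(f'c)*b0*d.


b0 = 2*(395 + 256) + 2*(321 + 256) = 2456 mm
Vc = 0.33 * sqrt(35) * 2456 * 256 / 1000
= 1227.49 kN

1227.49


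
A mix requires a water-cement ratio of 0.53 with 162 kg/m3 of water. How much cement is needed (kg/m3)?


Cement = water / (w/c)
= 162 / 0.53
= 305.7 kg/m3

305.7


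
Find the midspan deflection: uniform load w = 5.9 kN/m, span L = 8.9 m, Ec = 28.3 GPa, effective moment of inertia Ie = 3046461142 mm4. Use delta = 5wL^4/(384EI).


Convert: L = 8.9 m = 8900 mm, Ec = 28.3 GPa = 28300 MPa
delta = 5 * 5.9 * 8900^4 / (384 * 28300 * 3046461142)
= 5.59 mm

5.59


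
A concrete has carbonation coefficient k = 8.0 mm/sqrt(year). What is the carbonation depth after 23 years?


depth = k * sqrt(t)
= 8.0 * sqrt(23)
= 38.37 mm

38.37


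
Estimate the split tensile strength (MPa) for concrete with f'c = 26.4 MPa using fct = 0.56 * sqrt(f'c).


fct = 0.56 * sqrt(26.4)
= 0.56 * 5.138
= 2.877 MPa

2.877


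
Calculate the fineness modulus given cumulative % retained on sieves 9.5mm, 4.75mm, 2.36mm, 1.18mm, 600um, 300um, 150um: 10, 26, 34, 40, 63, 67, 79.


FM = sum(cumulative % retained) / 100
= 319 / 100
= 3.19

3.19
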